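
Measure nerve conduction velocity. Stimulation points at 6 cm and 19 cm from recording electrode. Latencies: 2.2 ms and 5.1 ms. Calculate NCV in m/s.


Distance = (19 - 6) / 100 = 0.13 m
dt = (5.1 - 2.2) / 1000 = 0.0029 s
NCV = dist / dt = 44.83 m/s


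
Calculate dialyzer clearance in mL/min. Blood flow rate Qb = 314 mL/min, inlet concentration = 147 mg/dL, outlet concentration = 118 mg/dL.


K = Qb * (Cb_in - Cb_out) / Cb_in
K = 314 * (147 - 118) / 147
K = 61.95 mL/min


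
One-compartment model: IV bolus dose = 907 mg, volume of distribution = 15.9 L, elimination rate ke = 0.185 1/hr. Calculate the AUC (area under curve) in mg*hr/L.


C0 = Dose/Vd = 907/15.9 = 57.044 mg/L
AUC = C0/ke = 57.044/0.185
AUC = 308.3 mg*hr/L


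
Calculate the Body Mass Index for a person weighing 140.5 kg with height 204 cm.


BMI = weight / height^2
height = 204 cm = 2.04 m
BMI = 140.5 / 2.04^2
BMI = 33.76 kg/m^2


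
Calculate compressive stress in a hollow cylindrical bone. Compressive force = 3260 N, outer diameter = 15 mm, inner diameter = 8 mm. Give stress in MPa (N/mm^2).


A = pi*(r_o^2 - r_i^2)
r_o = 7.5 mm, r_i = 4 mm
A = 126.449 mm^2
sigma = F/A = 3260 / 126.449
sigma = 25.78 MPa


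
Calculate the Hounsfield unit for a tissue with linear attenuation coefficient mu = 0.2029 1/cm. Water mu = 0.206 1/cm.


HU = ((mu_tissue - mu_water) / mu_water) * 1000
HU = ((0.2029 - 0.206) / 0.206) * 1000
HU = -15.05


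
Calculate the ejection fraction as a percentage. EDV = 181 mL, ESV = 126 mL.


SV = EDV - ESV = 181 - 126 = 55 mL
EF = SV/EDV * 100 = 55/181 * 100
EF = 30.39%


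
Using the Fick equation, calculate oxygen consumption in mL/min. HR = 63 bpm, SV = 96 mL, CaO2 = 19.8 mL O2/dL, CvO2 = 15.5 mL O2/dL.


CO = HR*SV = 63*96/1000 = 6.048 L/min
a-v O2 diff = 19.8 - 15.5 = 4.3 mL/dL
VO2 = CO * (CaO2-CvO2) * 10 dL/L
VO2 = 6.048 * 4.3 * 10
VO2 = 260.1 mL/min


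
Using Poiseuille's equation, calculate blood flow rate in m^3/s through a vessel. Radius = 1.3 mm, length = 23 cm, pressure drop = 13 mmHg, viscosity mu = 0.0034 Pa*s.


Q = pi*r^4*dP / (8*mu*L)
r = 0.0013 m, L = 0.23 m
dP = 13 mmHg = 1733.186 Pa
Q = 2.4858e-06 m^3/s


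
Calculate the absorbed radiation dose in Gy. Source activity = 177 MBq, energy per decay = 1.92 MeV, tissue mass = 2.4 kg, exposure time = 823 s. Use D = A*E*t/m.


A = 177 MBq = 1.7700e+08 Bq
E = 1.92 MeV = 3.07584e-13 J
D = A*E*t/m = 1.7700e+08*3.07584e-13*823/2.4
D = 0.01867 Gy


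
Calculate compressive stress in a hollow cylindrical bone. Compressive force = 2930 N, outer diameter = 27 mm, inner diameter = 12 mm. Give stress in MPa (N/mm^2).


A = pi*(r_o^2 - r_i^2)
r_o = 13.5 mm, r_i = 6 mm
A = 459.458 mm^2
sigma = F/A = 2930 / 459.458
sigma = 6.377 MPa


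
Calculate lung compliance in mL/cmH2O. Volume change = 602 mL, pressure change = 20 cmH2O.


C = dV / dP
C = 602 / 20
C = 30.1 mL/cmH2O


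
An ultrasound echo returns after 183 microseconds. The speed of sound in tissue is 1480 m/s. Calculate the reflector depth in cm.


depth = c * t / 2
t = 183 us = 1.8300e-04 s
depth = 1480 * 1.8300e-04 / 2
depth = 0.13542 m = 13.542 cm


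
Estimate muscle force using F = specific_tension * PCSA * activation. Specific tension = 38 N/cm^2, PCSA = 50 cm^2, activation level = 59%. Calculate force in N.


F = sigma * PCSA * activation
F = 38 * 50 * 0.59
F = 1121 N


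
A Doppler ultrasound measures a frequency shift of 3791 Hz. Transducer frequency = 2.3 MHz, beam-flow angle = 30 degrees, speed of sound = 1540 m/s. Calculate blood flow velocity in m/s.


v = fd * c / (2 * f0 * cos(theta))
v = 3791 * 1540 / (2 * 2.3000e+06 * cos(30))
v = 1.466 m/s


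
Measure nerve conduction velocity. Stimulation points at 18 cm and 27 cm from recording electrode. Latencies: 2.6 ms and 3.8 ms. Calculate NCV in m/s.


Distance = (27 - 18) / 100 = 0.09 m
dt = (3.8 - 2.6) / 1000 = 0.0012 s
NCV = dist / dt = 75 m/s


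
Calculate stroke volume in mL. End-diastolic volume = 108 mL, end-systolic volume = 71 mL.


SV = EDV - ESV
SV = 108 - 71
SV = 37 mL


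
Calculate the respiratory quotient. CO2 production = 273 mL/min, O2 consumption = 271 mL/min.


RQ = VCO2 / VO2
RQ = 273 / 271
RQ = 1.007


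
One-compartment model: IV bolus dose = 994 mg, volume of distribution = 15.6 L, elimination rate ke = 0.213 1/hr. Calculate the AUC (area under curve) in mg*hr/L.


C0 = Dose/Vd = 994/15.6 = 63.7179 mg/L
AUC = C0/ke = 63.7179/0.213
AUC = 299.1 mg*hr/L


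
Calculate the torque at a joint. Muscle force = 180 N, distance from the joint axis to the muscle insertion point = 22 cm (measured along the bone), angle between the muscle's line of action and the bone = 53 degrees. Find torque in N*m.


Torque = F * d * sin(theta)   (moment arm = d*sin(theta))
d = 22 cm = 0.22 m
Torque = 180 * 0.22 * sin(53)
Torque = 31.63 N*m


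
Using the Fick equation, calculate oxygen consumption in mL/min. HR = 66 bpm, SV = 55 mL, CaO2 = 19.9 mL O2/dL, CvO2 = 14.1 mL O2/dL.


CO = HR*SV = 66*55/1000 = 3.63 L/min
a-v O2 diff = 19.9 - 14.1 = 5.8 mL/dL
VO2 = CO * (CaO2-CvO2) * 10 dL/L
VO2 = 3.63 * 5.8 * 10
VO2 = 210.5 mL/min


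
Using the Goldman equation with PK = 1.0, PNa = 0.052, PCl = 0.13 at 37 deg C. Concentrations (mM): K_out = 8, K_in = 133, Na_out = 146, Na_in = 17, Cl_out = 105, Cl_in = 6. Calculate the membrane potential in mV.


Vm = (RT/F)*ln((PK*Ko + PNa*Nao + PCl*Cli)/(PK*Ki + PNa*Nai + PCl*Clo))
Numer = 16.372, Denom = 147.534
Vm = -58.76 mV


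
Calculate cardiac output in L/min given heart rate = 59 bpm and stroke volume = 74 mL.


CO = HR * SV
CO = 59 * 74 / 1000
CO = 4.366 L/min


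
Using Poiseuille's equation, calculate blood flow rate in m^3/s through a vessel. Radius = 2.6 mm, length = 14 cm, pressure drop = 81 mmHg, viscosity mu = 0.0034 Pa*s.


Q = pi*r^4*dP / (8*mu*L)
r = 0.0026 m, L = 0.14 m
dP = 81 mmHg = 10799.082 Pa
Q = 4.0713e-04 m^3/s


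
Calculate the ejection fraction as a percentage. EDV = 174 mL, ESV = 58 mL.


SV = EDV - ESV = 174 - 58 = 116 mL
EF = SV/EDV * 100 = 116/174 * 100
EF = 66.67%


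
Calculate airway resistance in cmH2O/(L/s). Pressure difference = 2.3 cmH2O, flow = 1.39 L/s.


R = dP / flow
R = 2.3 / 1.39
R = 1.655 cmH2O/(L/s)


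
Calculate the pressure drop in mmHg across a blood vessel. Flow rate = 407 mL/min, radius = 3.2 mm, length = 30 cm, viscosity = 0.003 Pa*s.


dP = 8*mu*L*Q / (pi*r^4)
Q = 407 mL/min = 6.78333e-06 m^3/s
dP = 148.261 Pa = 148.261 / 133.322 mmHg = 1.112 mmHg


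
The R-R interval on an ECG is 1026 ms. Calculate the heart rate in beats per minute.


HR = 60 / RR_interval(s)
RR = 1026 ms = 1.026 s
HR = 60 / 1.026 = 58.48 bpm


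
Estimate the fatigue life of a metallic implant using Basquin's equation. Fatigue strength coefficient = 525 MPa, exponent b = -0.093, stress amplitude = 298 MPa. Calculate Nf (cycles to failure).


sigma_a = sigma_f' * (2Nf)^b
2Nf = (sigma_a/sigma_f')^(1/b)
2Nf = (298/525)^(1/-0.093)
2Nf = 441.11194
Nf = 220.6


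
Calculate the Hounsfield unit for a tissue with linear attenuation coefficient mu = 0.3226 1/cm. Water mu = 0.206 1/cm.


HU = ((mu_tissue - mu_water) / mu_water) * 1000
HU = ((0.3226 - 0.206) / 0.206) * 1000
HU = 566


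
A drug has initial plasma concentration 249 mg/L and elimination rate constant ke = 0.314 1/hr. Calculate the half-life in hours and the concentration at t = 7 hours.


t_half = ln(2) / ke = 0.693147 / 0.314 = 2.207 hr
C(t) = C0 * exp(-ke*t) = 249 * exp(-0.314*7)
C(7) = 27.65 mg/L


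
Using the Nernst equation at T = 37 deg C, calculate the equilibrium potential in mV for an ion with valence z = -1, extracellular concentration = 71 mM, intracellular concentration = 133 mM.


E = (RT/(zF)) * ln(C_out/C_in)
T = 37 + 273.15 = 310.15 K
E = (8.314 * 310.15 / (-1 * 96485)) * ln(71/133)
E = 16.77 mV


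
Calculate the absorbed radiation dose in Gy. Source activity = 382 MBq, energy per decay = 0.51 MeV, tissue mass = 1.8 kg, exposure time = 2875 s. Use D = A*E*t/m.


A = 382 MBq = 3.8200e+08 Bq
E = 0.51 MeV = 8.1702e-14 J
D = A*E*t/m = 3.8200e+08*8.1702e-14*2875/1.8
D = 0.04985 Gy


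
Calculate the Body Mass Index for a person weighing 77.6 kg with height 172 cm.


BMI = weight / height^2
height = 172 cm = 1.72 m
BMI = 77.6 / 1.72^2
BMI = 26.23 kg/m^2


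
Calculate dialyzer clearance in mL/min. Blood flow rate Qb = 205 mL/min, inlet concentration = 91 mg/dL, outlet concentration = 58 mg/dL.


K = Qb * (Cb_in - Cb_out) / Cb_in
K = 205 * (91 - 58) / 91
K = 74.34 mL/min


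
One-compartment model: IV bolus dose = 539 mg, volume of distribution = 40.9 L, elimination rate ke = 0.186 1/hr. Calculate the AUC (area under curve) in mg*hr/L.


C0 = Dose/Vd = 539/40.9 = 13.1785 mg/L
AUC = C0/ke = 13.1785/0.186
AUC = 70.85 mg*hr/L


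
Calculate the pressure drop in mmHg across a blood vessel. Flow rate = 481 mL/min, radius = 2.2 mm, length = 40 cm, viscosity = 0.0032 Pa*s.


dP = 8*mu*L*Q / (pi*r^4)
Q = 481 mL/min = 8.01667e-06 m^3/s
dP = 1115.46 Pa = 1115.46 / 133.322 mmHg = 8.367 mmHg


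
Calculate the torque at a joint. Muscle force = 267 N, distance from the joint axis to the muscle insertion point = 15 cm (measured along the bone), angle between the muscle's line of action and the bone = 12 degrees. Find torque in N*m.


Torque = F * d * sin(theta)   (moment arm = d*sin(theta))
d = 15 cm = 0.15 m
Torque = 267 * 0.15 * sin(12)
Torque = 8.327 N*m


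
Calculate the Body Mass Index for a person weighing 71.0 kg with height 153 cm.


BMI = weight / height^2
height = 153 cm = 1.53 m
BMI = 71.0 / 1.53^2
BMI = 30.33 kg/m^2


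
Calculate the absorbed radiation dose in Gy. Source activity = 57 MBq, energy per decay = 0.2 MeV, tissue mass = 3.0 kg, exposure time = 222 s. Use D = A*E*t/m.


A = 57 MBq = 5.7000e+07 Bq
E = 0.2 MeV = 3.204e-14 J
D = A*E*t/m = 5.7000e+07*3.204e-14*222/3.0
D = 1.3514e-04 Gy


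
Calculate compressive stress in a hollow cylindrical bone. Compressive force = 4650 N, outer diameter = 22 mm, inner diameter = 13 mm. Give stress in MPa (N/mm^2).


A = pi*(r_o^2 - r_i^2)
r_o = 11 mm, r_i = 6.5 mm
A = 247.4 mm^2
sigma = F/A = 4650 / 247.4
sigma = 18.8 MPa


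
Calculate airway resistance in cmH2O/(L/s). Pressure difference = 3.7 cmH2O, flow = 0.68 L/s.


R = dP / flow
R = 3.7 / 0.68
R = 5.441 cmH2O/(L/s)


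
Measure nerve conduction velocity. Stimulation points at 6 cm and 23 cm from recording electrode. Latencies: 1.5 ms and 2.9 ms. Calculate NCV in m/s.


Distance = (23 - 6) / 100 = 0.17 m
dt = (2.9 - 1.5) / 1000 = 0.0014 s
NCV = dist / dt = 121.4 m/s


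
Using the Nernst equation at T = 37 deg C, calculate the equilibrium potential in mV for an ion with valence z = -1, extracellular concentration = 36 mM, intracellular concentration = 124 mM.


E = (RT/(zF)) * ln(C_out/C_in)
T = 37 + 273.15 = 310.15 K
E = (8.314 * 310.15 / (-1 * 96485)) * ln(36/124)
E = 33.05 mV


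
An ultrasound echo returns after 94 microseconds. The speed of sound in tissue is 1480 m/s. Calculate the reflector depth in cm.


depth = c * t / 2
t = 94 us = 9.4000e-05 s
depth = 1480 * 9.4000e-05 / 2
depth = 0.06956 m = 6.956 cm


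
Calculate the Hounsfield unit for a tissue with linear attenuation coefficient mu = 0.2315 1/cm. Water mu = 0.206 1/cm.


HU = ((mu_tissue - mu_water) / mu_water) * 1000
HU = ((0.2315 - 0.206) / 0.206) * 1000
HU = 123.8


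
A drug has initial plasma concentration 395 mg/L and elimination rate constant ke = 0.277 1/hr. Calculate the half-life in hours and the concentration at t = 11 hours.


t_half = ln(2) / ke = 0.693147 / 0.277 = 2.502 hr
C(t) = C0 * exp(-ke*t) = 395 * exp(-0.277*11)
C(11) = 18.76 mg/L


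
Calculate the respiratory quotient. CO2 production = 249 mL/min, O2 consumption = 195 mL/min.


RQ = VCO2 / VO2
RQ = 249 / 195
RQ = 1.277


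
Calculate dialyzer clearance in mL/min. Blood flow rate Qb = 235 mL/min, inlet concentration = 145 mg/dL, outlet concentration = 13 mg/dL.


K = Qb * (Cb_in - Cb_out) / Cb_in
K = 235 * (145 - 13) / 145
K = 213.9 mL/min


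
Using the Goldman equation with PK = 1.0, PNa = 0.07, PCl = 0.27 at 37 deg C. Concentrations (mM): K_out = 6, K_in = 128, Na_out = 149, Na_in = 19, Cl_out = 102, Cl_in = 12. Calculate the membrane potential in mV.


Vm = (RT/F)*ln((PK*Ko + PNa*Nao + PCl*Cli)/(PK*Ki + PNa*Nai + PCl*Clo))
Numer = 19.67, Denom = 156.87
Vm = -55.49 mV


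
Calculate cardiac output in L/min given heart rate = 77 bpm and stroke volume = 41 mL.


CO = HR * SV
CO = 77 * 41 / 1000
CO = 3.157 L/min


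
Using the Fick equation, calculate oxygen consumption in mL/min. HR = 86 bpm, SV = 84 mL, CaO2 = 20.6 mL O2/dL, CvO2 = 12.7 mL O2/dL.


CO = HR*SV = 86*84/1000 = 7.224 L/min
a-v O2 diff = 20.6 - 12.7 = 7.9 mL/dL
VO2 = CO * (CaO2-CvO2) * 10 dL/L
VO2 = 7.224 * 7.9 * 10
VO2 = 570.7 mL/min


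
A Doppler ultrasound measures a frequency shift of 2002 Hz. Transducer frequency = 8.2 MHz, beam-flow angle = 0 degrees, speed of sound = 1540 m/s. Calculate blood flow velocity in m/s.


v = fd * c / (2 * f0 * cos(theta))
v = 2002 * 1540 / (2 * 8.2000e+06 * cos(0))
v = 0.188 m/s


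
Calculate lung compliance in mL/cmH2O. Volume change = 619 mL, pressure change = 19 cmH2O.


C = dV / dP
C = 619 / 19
C = 32.58 mL/cmH2O


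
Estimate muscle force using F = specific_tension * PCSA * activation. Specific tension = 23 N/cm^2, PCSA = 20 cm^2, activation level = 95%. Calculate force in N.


F = sigma * PCSA * activation
F = 23 * 20 * 0.95
F = 437 N


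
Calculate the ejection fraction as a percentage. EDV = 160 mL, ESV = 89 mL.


SV = EDV - ESV = 160 - 89 = 71 mL
EF = SV/EDV * 100 = 71/160 * 100
EF = 44.38%


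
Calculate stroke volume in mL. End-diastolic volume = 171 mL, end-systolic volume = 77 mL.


SV = EDV - ESV
SV = 171 - 77
SV = 94 mL


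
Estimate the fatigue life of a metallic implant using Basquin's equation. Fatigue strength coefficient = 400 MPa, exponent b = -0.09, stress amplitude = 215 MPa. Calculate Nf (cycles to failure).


sigma_a = sigma_f' * (2Nf)^b
2Nf = (sigma_a/sigma_f')^(1/b)
2Nf = (215/400)^(1/-0.09)
2Nf = 990.36388
Nf = 495.2


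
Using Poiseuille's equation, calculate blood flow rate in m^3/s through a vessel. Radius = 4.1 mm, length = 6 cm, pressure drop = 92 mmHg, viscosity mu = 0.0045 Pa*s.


Q = pi*r^4*dP / (8*mu*L)
r = 0.0041 m, L = 0.06 m
dP = 92 mmHg = 12265.624 Pa
Q = 0.005041 m^3/s


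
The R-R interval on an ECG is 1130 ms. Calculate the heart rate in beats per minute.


HR = 60 / RR_interval(s)
RR = 1130 ms = 1.13 s
HR = 60 / 1.13 = 53.1 bpm


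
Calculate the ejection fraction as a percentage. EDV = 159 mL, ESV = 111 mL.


SV = EDV - ESV = 159 - 111 = 48 mL
EF = SV/EDV * 100 = 48/159 * 100
EF = 30.19%


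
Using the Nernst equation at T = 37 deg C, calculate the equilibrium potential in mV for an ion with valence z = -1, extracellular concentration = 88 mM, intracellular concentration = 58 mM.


E = (RT/(zF)) * ln(C_out/C_in)
T = 37 + 273.15 = 310.15 K
E = (8.314 * 310.15 / (-1 * 96485)) * ln(88/58)
E = -11.14 mV


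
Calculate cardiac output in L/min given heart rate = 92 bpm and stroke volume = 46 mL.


CO = HR * SV
CO = 92 * 46 / 1000
CO = 4.232 L/min


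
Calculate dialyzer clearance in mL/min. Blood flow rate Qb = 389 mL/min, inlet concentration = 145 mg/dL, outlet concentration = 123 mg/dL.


K = Qb * (Cb_in - Cb_out) / Cb_in
K = 389 * (145 - 123) / 145
K = 59.02 mL/min


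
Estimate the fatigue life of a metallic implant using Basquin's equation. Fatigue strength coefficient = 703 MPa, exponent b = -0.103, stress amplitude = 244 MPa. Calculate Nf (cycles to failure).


sigma_a = sigma_f' * (2Nf)^b
2Nf = (sigma_a/sigma_f')^(1/b)
2Nf = (244/703)^(1/-0.103)
2Nf = 28960.16
Nf = 1.448e+04


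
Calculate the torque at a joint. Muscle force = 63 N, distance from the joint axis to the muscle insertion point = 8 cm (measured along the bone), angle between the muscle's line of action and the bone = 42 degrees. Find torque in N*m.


Torque = F * d * sin(theta)   (moment arm = d*sin(theta))
d = 8 cm = 0.08 m
Torque = 63 * 0.08 * sin(42)
Torque = 3.372 N*m


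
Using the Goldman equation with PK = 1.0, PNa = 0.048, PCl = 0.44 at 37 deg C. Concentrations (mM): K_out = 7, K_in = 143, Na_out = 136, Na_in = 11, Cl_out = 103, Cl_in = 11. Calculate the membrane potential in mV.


Vm = (RT/F)*ln((PK*Ko + PNa*Nao + PCl*Cli)/(PK*Ki + PNa*Nai + PCl*Clo))
Numer = 18.368, Denom = 188.848
Vm = -62.28 mV


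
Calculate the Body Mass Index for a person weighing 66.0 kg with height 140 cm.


BMI = weight / height^2
height = 140 cm = 1.4 m
BMI = 66.0 / 1.4^2
BMI = 33.67 kg/m^2


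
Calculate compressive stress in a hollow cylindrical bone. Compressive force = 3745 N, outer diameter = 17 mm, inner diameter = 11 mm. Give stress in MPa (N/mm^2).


A = pi*(r_o^2 - r_i^2)
r_o = 8.5 mm, r_i = 5.5 mm
A = 131.947 mm^2
sigma = F/A = 3745 / 131.947
sigma = 28.38 MPa


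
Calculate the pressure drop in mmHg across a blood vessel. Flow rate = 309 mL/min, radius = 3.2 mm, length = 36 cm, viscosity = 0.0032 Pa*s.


dP = 8*mu*L*Q / (pi*r^4)
Q = 309 mL/min = 5.15e-06 m^3/s
dP = 144.079 Pa = 144.079 / 133.322 mmHg = 1.081 mmHg


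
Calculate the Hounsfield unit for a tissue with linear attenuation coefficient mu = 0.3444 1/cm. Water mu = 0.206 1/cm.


HU = ((mu_tissue - mu_water) / mu_water) * 1000
HU = ((0.3444 - 0.206) / 0.206) * 1000
HU = 671.8


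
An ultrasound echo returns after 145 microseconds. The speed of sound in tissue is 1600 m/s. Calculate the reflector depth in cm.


depth = c * t / 2
t = 145 us = 1.4500e-04 s
depth = 1600 * 1.4500e-04 / 2
depth = 0.116 m = 11.6 cm


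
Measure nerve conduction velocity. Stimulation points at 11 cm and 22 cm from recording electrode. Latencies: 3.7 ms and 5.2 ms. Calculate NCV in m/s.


Distance = (22 - 11) / 100 = 0.11 m
dt = (5.2 - 3.7) / 1000 = 0.0015 s
NCV = dist / dt = 73.33 m/s


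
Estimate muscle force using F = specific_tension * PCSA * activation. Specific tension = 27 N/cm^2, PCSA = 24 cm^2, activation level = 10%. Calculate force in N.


F = sigma * PCSA * activation
F = 27 * 24 * 0.1
F = 64.8 N


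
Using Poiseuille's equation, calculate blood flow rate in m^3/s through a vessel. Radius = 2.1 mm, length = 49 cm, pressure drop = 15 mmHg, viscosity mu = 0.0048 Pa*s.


Q = pi*r^4*dP / (8*mu*L)
r = 0.0021 m, L = 0.49 m
dP = 15 mmHg = 1999.83 Pa
Q = 6.4937e-06 m^3/s


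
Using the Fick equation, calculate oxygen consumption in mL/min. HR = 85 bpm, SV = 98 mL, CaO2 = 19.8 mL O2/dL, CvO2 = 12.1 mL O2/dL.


CO = HR*SV = 85*98/1000 = 8.33 L/min
a-v O2 diff = 19.8 - 12.1 = 7.7 mL/dL
VO2 = CO * (CaO2-CvO2) * 10 dL/L
VO2 = 8.33 * 7.7 * 10
VO2 = 641.4 mL/min


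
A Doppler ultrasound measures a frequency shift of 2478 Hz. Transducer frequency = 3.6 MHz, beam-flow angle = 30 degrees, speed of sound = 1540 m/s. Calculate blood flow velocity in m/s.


v = fd * c / (2 * f0 * cos(theta))
v = 2478 * 1540 / (2 * 3.6000e+06 * cos(30))
v = 0.612 m/s


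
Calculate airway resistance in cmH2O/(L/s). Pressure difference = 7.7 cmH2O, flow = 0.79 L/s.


R = dP / flow
R = 7.7 / 0.79
R = 9.747 cmH2O/(L/s)


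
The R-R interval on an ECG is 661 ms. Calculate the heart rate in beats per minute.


HR = 60 / RR_interval(s)
RR = 661 ms = 0.661 s
HR = 60 / 0.661 = 90.77 bpm


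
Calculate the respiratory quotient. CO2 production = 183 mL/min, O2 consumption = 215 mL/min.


RQ = VCO2 / VO2
RQ = 183 / 215
RQ = 0.8512


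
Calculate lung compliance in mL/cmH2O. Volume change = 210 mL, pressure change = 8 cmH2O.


C = dV / dP
C = 210 / 8
C = 26.25 mL/cmH2O


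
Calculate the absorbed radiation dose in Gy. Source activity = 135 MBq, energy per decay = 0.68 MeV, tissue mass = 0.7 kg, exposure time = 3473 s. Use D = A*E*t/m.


A = 135 MBq = 1.3500e+08 Bq
E = 0.68 MeV = 1.08936e-13 J
D = A*E*t/m = 1.3500e+08*1.08936e-13*3473/0.7
D = 0.07296 Gy


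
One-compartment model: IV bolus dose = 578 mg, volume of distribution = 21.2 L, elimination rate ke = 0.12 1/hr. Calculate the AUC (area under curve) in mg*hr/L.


C0 = Dose/Vd = 578/21.2 = 27.2642 mg/L
AUC = C0/ke = 27.2642/0.12
AUC = 227.2 mg*hr/L


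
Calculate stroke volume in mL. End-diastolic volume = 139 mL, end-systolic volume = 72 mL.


SV = EDV - ESV
SV = 139 - 72
SV = 67 mL


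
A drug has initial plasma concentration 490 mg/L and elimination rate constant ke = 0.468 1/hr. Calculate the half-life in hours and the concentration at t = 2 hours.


t_half = ln(2) / ke = 0.693147 / 0.468 = 1.481 hr
C(t) = C0 * exp(-ke*t) = 490 * exp(-0.468*2)
C(2) = 192.2 mg/L


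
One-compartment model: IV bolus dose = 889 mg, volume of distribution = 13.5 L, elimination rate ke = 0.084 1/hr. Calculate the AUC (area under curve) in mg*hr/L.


C0 = Dose/Vd = 889/13.5 = 65.8519 mg/L
AUC = C0/ke = 65.8519/0.084
AUC = 784 mg*hr/L


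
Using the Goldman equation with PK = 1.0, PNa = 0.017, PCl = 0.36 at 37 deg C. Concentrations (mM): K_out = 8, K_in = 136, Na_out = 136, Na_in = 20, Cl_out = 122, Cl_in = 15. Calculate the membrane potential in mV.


Vm = (RT/F)*ln((PK*Ko + PNa*Nao + PCl*Cli)/(PK*Ki + PNa*Nai + PCl*Clo))
Numer = 15.712, Denom = 180.26
Vm = -65.21 mV


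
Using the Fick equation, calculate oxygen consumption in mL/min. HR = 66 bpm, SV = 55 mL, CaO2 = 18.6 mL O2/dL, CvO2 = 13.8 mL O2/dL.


CO = HR*SV = 66*55/1000 = 3.63 L/min
a-v O2 diff = 18.6 - 13.8 = 4.8 mL/dL
VO2 = CO * (CaO2-CvO2) * 10 dL/L
VO2 = 3.63 * 4.8 * 10
VO2 = 174.2 mL/min


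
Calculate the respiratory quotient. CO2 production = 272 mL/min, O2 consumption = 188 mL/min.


RQ = VCO2 / VO2
RQ = 272 / 188
RQ = 1.447


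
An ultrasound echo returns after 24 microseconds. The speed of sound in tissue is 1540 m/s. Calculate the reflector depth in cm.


depth = c * t / 2
t = 24 us = 2.4000e-05 s
depth = 1540 * 2.4000e-05 / 2
depth = 0.01848 m = 1.848 cm


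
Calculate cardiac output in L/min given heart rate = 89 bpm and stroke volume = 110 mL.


CO = HR * SV
CO = 89 * 110 / 1000
CO = 9.79 L/min


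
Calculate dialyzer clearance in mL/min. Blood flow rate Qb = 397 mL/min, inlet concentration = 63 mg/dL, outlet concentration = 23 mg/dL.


K = Qb * (Cb_in - Cb_out) / Cb_in
K = 397 * (63 - 23) / 63
K = 252.1 mL/min


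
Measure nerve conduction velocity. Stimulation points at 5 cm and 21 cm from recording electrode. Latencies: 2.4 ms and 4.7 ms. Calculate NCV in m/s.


Distance = (21 - 5) / 100 = 0.16 m
dt = (4.7 - 2.4) / 1000 = 0.0023 s
NCV = dist / dt = 69.57 m/s


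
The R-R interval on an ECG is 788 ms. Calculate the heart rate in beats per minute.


HR = 60 / RR_interval(s)
RR = 788 ms = 0.788 s
HR = 60 / 0.788 = 76.14 bpm


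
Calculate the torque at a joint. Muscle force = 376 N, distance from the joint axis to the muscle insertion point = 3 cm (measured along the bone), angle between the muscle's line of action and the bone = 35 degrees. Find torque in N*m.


Torque = F * d * sin(theta)   (moment arm = d*sin(theta))
d = 3 cm = 0.03 m
Torque = 376 * 0.03 * sin(35)
Torque = 6.47 N*m


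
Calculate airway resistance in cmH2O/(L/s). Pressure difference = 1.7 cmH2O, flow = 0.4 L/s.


R = dP / flow
R = 1.7 / 0.4
R = 4.25 cmH2O/(L/s)


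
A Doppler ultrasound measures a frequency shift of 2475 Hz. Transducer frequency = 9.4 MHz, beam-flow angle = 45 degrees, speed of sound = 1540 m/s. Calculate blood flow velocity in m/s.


v = fd * c / (2 * f0 * cos(theta))
v = 2475 * 1540 / (2 * 9.4000e+06 * cos(45))
v = 0.2867 m/s


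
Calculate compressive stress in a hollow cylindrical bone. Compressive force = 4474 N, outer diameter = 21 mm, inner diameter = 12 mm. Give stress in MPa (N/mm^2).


A = pi*(r_o^2 - r_i^2)
r_o = 10.5 mm, r_i = 6 mm
A = 233.263 mm^2
sigma = F/A = 4474 / 233.263
sigma = 19.18 MPa


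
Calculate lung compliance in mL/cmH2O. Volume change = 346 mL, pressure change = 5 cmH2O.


C = dV / dP
C = 346 / 5
C = 69.2 mL/cmH2O


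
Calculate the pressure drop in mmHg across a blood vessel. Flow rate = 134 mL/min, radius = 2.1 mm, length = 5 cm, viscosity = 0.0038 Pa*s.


dP = 8*mu*L*Q / (pi*r^4)
Q = 134 mL/min = 2.23333e-06 m^3/s
dP = 55.5609 Pa = 55.5609 / 133.322 mmHg = 0.4167 mmHg


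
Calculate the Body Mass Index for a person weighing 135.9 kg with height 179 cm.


BMI = weight / height^2
height = 179 cm = 1.79 m
BMI = 135.9 / 1.79^2
BMI = 42.41 kg/m^2


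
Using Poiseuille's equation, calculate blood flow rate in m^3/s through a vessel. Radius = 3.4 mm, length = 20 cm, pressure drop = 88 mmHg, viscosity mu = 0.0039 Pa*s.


Q = pi*r^4*dP / (8*mu*L)
r = 0.0034 m, L = 0.2 m
dP = 88 mmHg = 11732.336 Pa
Q = 7.8934e-04 m^3/s


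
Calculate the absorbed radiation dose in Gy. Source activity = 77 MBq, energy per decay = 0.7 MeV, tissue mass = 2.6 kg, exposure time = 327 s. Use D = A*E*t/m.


A = 77 MBq = 7.7000e+07 Bq
E = 0.7 MeV = 1.1214e-13 J
D = A*E*t/m = 7.7000e+07*1.1214e-13*327/2.6
D = 0.001086 Gy


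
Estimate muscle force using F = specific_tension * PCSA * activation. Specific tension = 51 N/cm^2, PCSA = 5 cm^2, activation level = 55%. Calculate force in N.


F = sigma * PCSA * activation
F = 51 * 5 * 0.55
F = 140.2 N


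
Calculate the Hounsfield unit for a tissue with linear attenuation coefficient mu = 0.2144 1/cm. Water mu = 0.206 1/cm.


HU = ((mu_tissue - mu_water) / mu_water) * 1000
HU = ((0.2144 - 0.206) / 0.206) * 1000
HU = 40.78


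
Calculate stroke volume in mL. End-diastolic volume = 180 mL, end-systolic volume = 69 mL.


SV = EDV - ESV
SV = 180 - 69
SV = 111 mL


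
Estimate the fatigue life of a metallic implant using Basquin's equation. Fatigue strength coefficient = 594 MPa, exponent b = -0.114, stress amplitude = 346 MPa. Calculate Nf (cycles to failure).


sigma_a = sigma_f' * (2Nf)^b
2Nf = (sigma_a/sigma_f')^(1/b)
2Nf = (346/594)^(1/-0.114)
2Nf = 114.51508
Nf = 57.26


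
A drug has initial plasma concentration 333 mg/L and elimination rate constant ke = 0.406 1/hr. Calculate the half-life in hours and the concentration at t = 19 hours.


t_half = ln(2) / ke = 0.693147 / 0.406 = 1.707 hr
C(t) = C0 * exp(-ke*t) = 333 * exp(-0.406*19)
C(19) = 0.1487 mg/L


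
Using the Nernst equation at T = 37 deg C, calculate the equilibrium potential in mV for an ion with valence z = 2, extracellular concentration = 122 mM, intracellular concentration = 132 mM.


E = (RT/(zF)) * ln(C_out/C_in)
T = 37 + 273.15 = 310.15 K
E = (8.314 * 310.15 / (2 * 96485)) * ln(122/132)
E = -1.053 mV


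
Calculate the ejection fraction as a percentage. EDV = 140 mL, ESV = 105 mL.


SV = EDV - ESV = 140 - 105 = 35 mL
EF = SV/EDV * 100 = 35/140 * 100
EF = 25%


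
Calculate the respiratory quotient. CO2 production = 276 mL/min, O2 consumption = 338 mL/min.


RQ = VCO2 / VO2
RQ = 276 / 338
RQ = 0.8166


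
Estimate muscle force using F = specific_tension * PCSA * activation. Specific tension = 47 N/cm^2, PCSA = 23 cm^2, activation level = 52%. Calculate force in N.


F = sigma * PCSA * activation
F = 47 * 23 * 0.52
F = 562.1 N


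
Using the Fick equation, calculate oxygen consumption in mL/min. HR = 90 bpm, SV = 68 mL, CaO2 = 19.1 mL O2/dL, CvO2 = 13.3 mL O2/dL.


CO = HR*SV = 90*68/1000 = 6.12 L/min
a-v O2 diff = 19.1 - 13.3 = 5.8 mL/dL
VO2 = CO * (CaO2-CvO2) * 10 dL/L
VO2 = 6.12 * 5.8 * 10
VO2 = 355 mL/min


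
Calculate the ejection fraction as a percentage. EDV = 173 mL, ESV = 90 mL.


SV = EDV - ESV = 173 - 90 = 83 mL
EF = SV/EDV * 100 = 83/173 * 100
EF = 47.98%


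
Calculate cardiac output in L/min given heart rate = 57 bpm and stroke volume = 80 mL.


CO = HR * SV
CO = 57 * 80 / 1000
CO = 4.56 L/min


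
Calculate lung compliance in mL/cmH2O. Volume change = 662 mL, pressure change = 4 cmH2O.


C = dV / dP
C = 662 / 4
C = 165.5 mL/cmH2O


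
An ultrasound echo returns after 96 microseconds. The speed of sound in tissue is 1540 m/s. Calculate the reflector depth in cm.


depth = c * t / 2
t = 96 us = 9.6000e-05 s
depth = 1540 * 9.6000e-05 / 2
depth = 0.07392 m = 7.392 cm


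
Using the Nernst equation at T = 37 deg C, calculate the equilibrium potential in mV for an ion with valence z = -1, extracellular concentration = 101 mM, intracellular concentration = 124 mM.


E = (RT/(zF)) * ln(C_out/C_in)
T = 37 + 273.15 = 310.15 K
E = (8.314 * 310.15 / (-1 * 96485)) * ln(101/124)
E = 5.483 mV


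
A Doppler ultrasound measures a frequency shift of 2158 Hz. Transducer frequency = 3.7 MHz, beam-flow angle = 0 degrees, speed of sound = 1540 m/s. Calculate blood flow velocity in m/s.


v = fd * c / (2 * f0 * cos(theta))
v = 2158 * 1540 / (2 * 3.7000e+06 * cos(0))
v = 0.4491 m/s


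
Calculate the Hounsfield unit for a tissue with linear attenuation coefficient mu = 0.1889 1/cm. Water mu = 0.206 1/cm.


HU = ((mu_tissue - mu_water) / mu_water) * 1000
HU = ((0.1889 - 0.206) / 0.206) * 1000
HU = -83.01


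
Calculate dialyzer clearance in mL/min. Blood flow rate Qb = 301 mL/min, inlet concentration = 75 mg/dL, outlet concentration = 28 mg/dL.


K = Qb * (Cb_in - Cb_out) / Cb_in
K = 301 * (75 - 28) / 75
K = 188.6 mL/min


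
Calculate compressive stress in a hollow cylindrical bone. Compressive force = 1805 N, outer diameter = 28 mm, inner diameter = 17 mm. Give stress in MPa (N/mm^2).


A = pi*(r_o^2 - r_i^2)
r_o = 14 mm, r_i = 8.5 mm
A = 388.772 mm^2
sigma = F/A = 1805 / 388.772
sigma = 4.643 MPa


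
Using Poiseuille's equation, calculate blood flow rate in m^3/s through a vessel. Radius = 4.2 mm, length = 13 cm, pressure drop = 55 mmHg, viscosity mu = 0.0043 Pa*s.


Q = pi*r^4*dP / (8*mu*L)
r = 0.0042 m, L = 0.13 m
dP = 55 mmHg = 7332.71 Pa
Q = 0.001603 m^3/s


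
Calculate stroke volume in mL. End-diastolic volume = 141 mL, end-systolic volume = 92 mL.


SV = EDV - ESV
SV = 141 - 92
SV = 49 mL


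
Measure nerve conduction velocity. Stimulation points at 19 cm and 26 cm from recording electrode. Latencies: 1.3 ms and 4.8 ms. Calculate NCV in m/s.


Distance = (26 - 19) / 100 = 0.07 m
dt = (4.8 - 1.3) / 1000 = 0.0035 s
NCV = dist / dt = 20 m/s


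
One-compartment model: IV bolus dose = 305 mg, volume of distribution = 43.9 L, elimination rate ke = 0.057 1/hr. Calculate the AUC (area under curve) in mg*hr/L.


C0 = Dose/Vd = 305/43.9 = 6.94761 mg/L
AUC = C0/ke = 6.94761/0.057
AUC = 121.9 mg*hr/L


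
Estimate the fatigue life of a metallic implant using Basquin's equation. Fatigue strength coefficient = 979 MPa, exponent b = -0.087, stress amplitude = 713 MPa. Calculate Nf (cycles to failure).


sigma_a = sigma_f' * (2Nf)^b
2Nf = (sigma_a/sigma_f')^(1/b)
2Nf = (713/979)^(1/-0.087)
2Nf = 38.254279
Nf = 19.13


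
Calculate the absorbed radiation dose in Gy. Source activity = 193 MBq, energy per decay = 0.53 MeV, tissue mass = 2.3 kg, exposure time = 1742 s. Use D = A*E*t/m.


A = 193 MBq = 1.9300e+08 Bq
E = 0.53 MeV = 8.4906e-14 J
D = A*E*t/m = 1.9300e+08*8.4906e-14*1742/2.3
D = 0.01241 Gy


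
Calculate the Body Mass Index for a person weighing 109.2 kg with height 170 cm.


BMI = weight / height^2
height = 170 cm = 1.7 m
BMI = 109.2 / 1.7^2
BMI = 37.79 kg/m^2


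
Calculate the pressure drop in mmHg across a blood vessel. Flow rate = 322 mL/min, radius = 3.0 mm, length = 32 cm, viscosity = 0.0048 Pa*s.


dP = 8*mu*L*Q / (pi*r^4)
Q = 322 mL/min = 5.36667e-06 m^3/s
dP = 259.15 Pa = 259.15 / 133.322 mmHg = 1.944 mmHg


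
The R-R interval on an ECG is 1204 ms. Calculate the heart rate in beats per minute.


HR = 60 / RR_interval(s)
RR = 1204 ms = 1.204 s
HR = 60 / 1.204 = 49.83 bpm


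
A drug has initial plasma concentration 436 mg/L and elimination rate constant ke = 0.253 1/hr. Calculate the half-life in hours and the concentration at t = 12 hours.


t_half = ln(2) / ke = 0.693147 / 0.253 = 2.74 hr
C(t) = C0 * exp(-ke*t) = 436 * exp(-0.253*12)
C(12) = 20.94 mg/L


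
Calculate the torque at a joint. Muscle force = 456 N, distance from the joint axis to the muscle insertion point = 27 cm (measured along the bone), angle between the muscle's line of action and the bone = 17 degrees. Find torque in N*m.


Torque = F * d * sin(theta)   (moment arm = d*sin(theta))
d = 27 cm = 0.27 m
Torque = 456 * 0.27 * sin(17)
Torque = 36 N*m


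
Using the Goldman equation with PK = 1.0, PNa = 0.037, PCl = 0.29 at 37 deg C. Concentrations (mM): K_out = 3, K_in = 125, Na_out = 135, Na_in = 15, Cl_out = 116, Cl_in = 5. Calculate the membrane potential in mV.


Vm = (RT/F)*ln((PK*Ko + PNa*Nao + PCl*Cli)/(PK*Ki + PNa*Nai + PCl*Clo))
Numer = 9.445, Denom = 159.195
Vm = -75.49 mV


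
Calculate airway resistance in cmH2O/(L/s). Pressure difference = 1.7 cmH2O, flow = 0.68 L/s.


R = dP / flow
R = 1.7 / 0.68
R = 2.5 cmH2O/(L/s)


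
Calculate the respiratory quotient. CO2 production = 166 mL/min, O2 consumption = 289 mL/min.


RQ = VCO2 / VO2
RQ = 166 / 289
RQ = 0.5744


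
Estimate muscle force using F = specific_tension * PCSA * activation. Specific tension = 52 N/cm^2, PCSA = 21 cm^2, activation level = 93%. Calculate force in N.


F = sigma * PCSA * activation
F = 52 * 21 * 0.93
F = 1016 N


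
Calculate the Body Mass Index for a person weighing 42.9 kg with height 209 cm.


BMI = weight / height^2
height = 209 cm = 2.09 m
BMI = 42.9 / 2.09^2
BMI = 9.821 kg/m^2


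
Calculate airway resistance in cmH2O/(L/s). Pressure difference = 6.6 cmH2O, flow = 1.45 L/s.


R = dP / flow
R = 6.6 / 1.45
R = 4.552 cmH2O/(L/s)


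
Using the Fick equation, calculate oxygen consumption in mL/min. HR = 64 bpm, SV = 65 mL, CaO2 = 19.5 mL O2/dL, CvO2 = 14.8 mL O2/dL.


CO = HR*SV = 64*65/1000 = 4.16 L/min
a-v O2 diff = 19.5 - 14.8 = 4.7 mL/dL
VO2 = CO * (CaO2-CvO2) * 10 dL/L
VO2 = 4.16 * 4.7 * 10
VO2 = 195.5 mL/min


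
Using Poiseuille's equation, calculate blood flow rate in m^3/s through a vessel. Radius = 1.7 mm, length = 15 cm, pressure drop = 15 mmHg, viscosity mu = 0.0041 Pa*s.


Q = pi*r^4*dP / (8*mu*L)
r = 0.0017 m, L = 0.15 m
dP = 15 mmHg = 1999.83 Pa
Q = 1.0665e-05 m^3/s


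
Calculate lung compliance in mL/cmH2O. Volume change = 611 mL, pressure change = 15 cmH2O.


C = dV / dP
C = 611 / 15
C = 40.73 mL/cmH2O


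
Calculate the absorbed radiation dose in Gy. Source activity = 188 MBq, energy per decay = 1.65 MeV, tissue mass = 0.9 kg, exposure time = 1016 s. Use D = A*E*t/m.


A = 188 MBq = 1.8800e+08 Bq
E = 1.65 MeV = 2.6433e-13 J
D = A*E*t/m = 1.8800e+08*2.6433e-13*1016/0.9
D = 0.0561 Gy


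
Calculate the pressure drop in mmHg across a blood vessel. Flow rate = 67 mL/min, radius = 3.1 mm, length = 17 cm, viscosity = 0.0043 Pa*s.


dP = 8*mu*L*Q / (pi*r^4)
Q = 67 mL/min = 1.11667e-06 m^3/s
dP = 22.5079 Pa = 22.5079 / 133.322 mmHg = 0.1688 mmHg


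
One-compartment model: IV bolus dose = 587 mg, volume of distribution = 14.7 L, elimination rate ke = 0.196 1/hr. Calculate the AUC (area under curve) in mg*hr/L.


C0 = Dose/Vd = 587/14.7 = 39.932 mg/L
AUC = C0/ke = 39.932/0.196
AUC = 203.7 mg*hr/L


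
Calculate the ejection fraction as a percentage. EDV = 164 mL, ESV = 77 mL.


SV = EDV - ESV = 164 - 77 = 87 mL
EF = SV/EDV * 100 = 87/164 * 100
EF = 53.05%


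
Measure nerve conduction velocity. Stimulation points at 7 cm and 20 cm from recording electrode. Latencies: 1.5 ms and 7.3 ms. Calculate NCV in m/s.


Distance = (20 - 7) / 100 = 0.13 m
dt = (7.3 - 1.5) / 1000 = 0.0058 s
NCV = dist / dt = 22.41 m/s


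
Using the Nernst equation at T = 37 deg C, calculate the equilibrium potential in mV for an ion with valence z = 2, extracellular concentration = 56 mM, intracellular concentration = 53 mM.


E = (RT/(zF)) * ln(C_out/C_in)
T = 37 + 273.15 = 310.15 K
E = (8.314 * 310.15 / (2 * 96485)) * ln(56/53)
E = 0.7357 mV


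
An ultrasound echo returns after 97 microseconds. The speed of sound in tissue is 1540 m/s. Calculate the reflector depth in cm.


depth = c * t / 2
t = 97 us = 9.7000e-05 s
depth = 1540 * 9.7000e-05 / 2
depth = 0.07469 m = 7.469 cm


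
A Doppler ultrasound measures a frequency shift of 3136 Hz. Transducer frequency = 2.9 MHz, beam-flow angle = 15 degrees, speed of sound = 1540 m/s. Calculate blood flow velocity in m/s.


v = fd * c / (2 * f0 * cos(theta))
v = 3136 * 1540 / (2 * 2.9000e+06 * cos(15))
v = 0.862 m/s


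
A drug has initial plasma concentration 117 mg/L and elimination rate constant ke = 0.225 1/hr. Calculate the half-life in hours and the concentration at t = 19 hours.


t_half = ln(2) / ke = 0.693147 / 0.225 = 3.081 hr
C(t) = C0 * exp(-ke*t) = 117 * exp(-0.225*19)
C(19) = 1.628 mg/L


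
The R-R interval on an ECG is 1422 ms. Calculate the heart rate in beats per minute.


HR = 60 / RR_interval(s)
RR = 1422 ms = 1.422 s
HR = 60 / 1.422 = 42.19 bpm


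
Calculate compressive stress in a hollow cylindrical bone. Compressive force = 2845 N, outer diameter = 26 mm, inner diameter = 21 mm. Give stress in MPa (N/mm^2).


A = pi*(r_o^2 - r_i^2)
r_o = 13 mm, r_i = 10.5 mm
A = 184.569 mm^2
sigma = F/A = 2845 / 184.569
sigma = 15.41 MPa


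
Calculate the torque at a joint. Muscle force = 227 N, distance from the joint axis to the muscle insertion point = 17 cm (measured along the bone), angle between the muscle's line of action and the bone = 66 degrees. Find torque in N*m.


Torque = F * d * sin(theta)   (moment arm = d*sin(theta))
d = 17 cm = 0.17 m
Torque = 227 * 0.17 * sin(66)
Torque = 35.25 N*m


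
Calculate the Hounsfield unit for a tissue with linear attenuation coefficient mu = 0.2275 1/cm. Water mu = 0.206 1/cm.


HU = ((mu_tissue - mu_water) / mu_water) * 1000
HU = ((0.2275 - 0.206) / 0.206) * 1000
HU = 104.4


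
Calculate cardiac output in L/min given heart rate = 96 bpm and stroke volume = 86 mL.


CO = HR * SV
CO = 96 * 86 / 1000
CO = 8.256 L/min


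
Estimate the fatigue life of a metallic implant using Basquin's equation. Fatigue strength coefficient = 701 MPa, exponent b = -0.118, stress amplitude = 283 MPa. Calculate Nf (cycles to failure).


sigma_a = sigma_f' * (2Nf)^b
2Nf = (sigma_a/sigma_f')^(1/b)
2Nf = (283/701)^(1/-0.118)
2Nf = 2179.7327
Nf = 1090


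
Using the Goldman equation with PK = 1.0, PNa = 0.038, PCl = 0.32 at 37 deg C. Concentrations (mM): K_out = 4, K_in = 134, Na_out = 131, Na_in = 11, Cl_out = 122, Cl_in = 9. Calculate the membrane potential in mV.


Vm = (RT/F)*ln((PK*Ko + PNa*Nao + PCl*Cli)/(PK*Ki + PNa*Nai + PCl*Clo))
Numer = 11.858, Denom = 173.458
Vm = -71.7 mV


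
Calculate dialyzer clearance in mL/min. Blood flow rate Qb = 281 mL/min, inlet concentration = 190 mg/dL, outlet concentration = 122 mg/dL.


K = Qb * (Cb_in - Cb_out) / Cb_in
K = 281 * (190 - 122) / 190
K = 100.6 mL/min


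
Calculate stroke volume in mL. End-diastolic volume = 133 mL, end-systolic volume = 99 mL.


SV = EDV - ESV
SV = 133 - 99
SV = 34 mL


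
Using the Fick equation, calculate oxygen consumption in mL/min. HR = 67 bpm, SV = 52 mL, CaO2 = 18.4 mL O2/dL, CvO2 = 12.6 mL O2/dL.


CO = HR*SV = 67*52/1000 = 3.484 L/min
a-v O2 diff = 18.4 - 12.6 = 5.8 mL/dL
VO2 = CO * (CaO2-CvO2) * 10 dL/L
VO2 = 3.484 * 5.8 * 10
VO2 = 202.1 mL/min


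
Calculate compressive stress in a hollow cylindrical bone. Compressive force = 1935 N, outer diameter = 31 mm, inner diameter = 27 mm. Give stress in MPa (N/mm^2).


A = pi*(r_o^2 - r_i^2)
r_o = 15.5 mm, r_i = 13.5 mm
A = 182.212 mm^2
sigma = F/A = 1935 / 182.212
sigma = 10.62 MPa


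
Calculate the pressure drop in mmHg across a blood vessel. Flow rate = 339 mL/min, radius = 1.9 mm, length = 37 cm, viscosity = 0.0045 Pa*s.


dP = 8*mu*L*Q / (pi*r^4)
Q = 339 mL/min = 5.65e-06 m^3/s
dP = 1838.18 Pa = 1838.18 / 133.322 mmHg = 13.79 mmHg
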